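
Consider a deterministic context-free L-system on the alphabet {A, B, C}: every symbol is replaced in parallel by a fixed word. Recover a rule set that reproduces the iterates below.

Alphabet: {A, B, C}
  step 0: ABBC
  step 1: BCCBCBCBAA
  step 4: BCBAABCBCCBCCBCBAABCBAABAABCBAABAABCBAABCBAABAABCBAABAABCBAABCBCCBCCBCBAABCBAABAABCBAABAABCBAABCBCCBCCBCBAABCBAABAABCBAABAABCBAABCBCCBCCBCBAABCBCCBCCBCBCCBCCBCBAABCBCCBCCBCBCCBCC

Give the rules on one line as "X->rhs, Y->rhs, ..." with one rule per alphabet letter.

A->BCC, B->BC, C->BAA

  step 0 ⇒ step 1: ABBC ⇒ BCC·BC·BC·BAA
    A ↦ BCC
    B ↦ BC
    C ↦ BAA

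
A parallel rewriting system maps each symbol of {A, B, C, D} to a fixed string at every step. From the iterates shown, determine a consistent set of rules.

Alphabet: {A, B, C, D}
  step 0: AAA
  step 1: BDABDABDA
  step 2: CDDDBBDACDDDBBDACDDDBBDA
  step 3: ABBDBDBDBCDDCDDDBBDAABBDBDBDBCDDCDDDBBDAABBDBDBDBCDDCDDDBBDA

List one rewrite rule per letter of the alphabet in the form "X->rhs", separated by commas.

  step 2 ⇒ step 3: CDDDBBDACDDDBBDACDDDBBDA ⇒ ABB·DB·DB·DB·CDD·CDD·DB·BDA·ABB·DB·DB·DB·CDD·CDD·DB·BDA·ABB·DB·DB·DB·CDD·CDD·DB·BDA
    A ↦ BDA
    B ↦ CDD
    C ↦ ABB
    D ↦ DB

A->BDA, B->CDD, C->ABB, D->DB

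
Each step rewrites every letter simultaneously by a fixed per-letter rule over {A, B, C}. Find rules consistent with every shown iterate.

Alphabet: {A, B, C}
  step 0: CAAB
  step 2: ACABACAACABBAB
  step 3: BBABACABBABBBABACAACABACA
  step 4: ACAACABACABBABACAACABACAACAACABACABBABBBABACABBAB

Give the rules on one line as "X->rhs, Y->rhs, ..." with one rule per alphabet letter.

  step 3 ⇒ step 4: BBABACABBABBBABACAACABACA ⇒ ACA·ACA·B·ACA·B·BA·B·ACA·ACA·B·ACA·ACA·ACA·B·ACA·B·BA·B·B·BA·B·ACA·B·BA·B
    A ↦ B
    B ↦ ACA
    C ↦ BA

A->B, B->ACA, C->BA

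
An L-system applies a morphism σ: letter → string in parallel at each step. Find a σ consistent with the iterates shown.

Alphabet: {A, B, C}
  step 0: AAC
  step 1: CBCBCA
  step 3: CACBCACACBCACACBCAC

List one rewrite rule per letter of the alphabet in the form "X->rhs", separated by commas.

A->CB, B->C, C->CA

  step 0 ⇒ step 1: AAC ⇒ CB·CB·CA
    A ↦ CB
    C ↦ CA
    B ↦ C  (constrained at step 1)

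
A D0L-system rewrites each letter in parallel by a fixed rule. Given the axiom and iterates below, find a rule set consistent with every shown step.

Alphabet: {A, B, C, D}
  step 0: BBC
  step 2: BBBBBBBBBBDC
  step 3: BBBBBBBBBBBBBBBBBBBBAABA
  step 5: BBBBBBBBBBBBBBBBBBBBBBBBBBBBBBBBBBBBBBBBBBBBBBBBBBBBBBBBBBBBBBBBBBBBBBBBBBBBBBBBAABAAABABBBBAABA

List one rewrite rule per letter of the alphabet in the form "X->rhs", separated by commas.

A->DC, B->BB, C->BA, D->AA

  step 2 ⇒ step 3: BBBBBBBBBBDC ⇒ BB·BB·BB·BB·BB·BB·BB·BB·BB·BB·AA·BA
    B ↦ BB
    C ↦ BA
    D ↦ AA
    A ↦ DC  (constrained at step 3)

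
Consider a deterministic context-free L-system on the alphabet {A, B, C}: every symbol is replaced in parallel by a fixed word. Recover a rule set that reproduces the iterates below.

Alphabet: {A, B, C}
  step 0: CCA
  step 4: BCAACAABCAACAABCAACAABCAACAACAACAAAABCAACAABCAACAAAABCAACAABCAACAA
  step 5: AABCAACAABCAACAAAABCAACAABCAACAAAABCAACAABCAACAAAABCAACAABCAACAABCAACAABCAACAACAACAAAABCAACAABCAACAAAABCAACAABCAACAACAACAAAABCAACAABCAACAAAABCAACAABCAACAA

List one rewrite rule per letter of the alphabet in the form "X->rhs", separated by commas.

  step 4 ⇒ step 5: BCAACAABCAACAABCAACAABCAACAACAACAAAABCAACAABCAACAAAABCAACAABCAACAA ⇒ AA·B·CAA·CAA·B·CAA·CAA·AA·B·CAA·CAA·B·CAA·CAA·AA·B·CAA·CAA·B·CAA·CAA·AA·B·CAA·CAA·B·CAA·CAA·B·CAA·CAA·B·CAA·CAA·CAA·CAA·AA·B·CAA·CAA·B·CAA·CAA·AA·B·CAA·CAA·B·CAA·CAA·CAA·CAA·AA·B·CAA·CAA·B·CAA·CAA·AA·B·CAA·CAA·B·CAA·CAA
    A ↦ CAA
    B ↦ AA
    C ↦ B

A->CAA, B->AA, C->B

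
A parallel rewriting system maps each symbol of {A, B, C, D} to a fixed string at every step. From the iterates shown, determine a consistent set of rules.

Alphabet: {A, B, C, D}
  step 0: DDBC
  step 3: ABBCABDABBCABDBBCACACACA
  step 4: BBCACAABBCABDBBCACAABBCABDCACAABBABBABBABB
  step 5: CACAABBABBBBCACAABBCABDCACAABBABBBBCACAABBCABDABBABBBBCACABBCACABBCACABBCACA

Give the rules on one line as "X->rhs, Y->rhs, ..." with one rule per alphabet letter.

A->BB, B->CA, C->A, D->BD

  step 4 ⇒ step 5: BBCACAABBCABDBBCACAABBCABDCACAABBABBABBABB ⇒ CA·CA·A·BB·A·BB·BB·CA·CA·A·BB·CA·BD·CA·CA·A·BB·A·BB·BB·CA·CA·A·BB·CA·BD·A·BB·A·BB·BB·CA·CA·BB·CA·CA·BB·CA·CA·BB·CA·CA
    A ↦ BB
    B ↦ CA
    C ↦ A
    D ↦ BD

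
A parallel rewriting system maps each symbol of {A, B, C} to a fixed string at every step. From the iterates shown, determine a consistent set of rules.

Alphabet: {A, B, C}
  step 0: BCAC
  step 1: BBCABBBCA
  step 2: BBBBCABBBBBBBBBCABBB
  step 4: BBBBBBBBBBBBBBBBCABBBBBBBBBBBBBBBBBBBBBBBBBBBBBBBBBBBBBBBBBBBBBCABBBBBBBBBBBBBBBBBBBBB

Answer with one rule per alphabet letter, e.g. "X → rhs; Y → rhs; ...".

  step 1 ⇒ step 2: BBCABBBCA ⇒ BB·BB·CA·BBB·BB·BB·BB·CA·BBB
    A ↦ BBB
    B ↦ BB
    C ↦ CA

A->BBB, B->BB, C->CA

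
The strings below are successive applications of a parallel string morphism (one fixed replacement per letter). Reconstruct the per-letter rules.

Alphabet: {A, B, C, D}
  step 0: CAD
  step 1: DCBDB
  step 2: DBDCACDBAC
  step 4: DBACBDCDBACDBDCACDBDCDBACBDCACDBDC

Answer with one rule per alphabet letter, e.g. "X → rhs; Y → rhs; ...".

A->B, B->AC, C->DC, D->DB

  step 1 ⇒ step 2: DCBDB ⇒ DB·DC·AC·DB·AC
    B ↦ AC
    C ↦ DC
    D ↦ DB
  step 0 ⇒ step 1: CAD ⇒ DC·B·DB
    A ↦ B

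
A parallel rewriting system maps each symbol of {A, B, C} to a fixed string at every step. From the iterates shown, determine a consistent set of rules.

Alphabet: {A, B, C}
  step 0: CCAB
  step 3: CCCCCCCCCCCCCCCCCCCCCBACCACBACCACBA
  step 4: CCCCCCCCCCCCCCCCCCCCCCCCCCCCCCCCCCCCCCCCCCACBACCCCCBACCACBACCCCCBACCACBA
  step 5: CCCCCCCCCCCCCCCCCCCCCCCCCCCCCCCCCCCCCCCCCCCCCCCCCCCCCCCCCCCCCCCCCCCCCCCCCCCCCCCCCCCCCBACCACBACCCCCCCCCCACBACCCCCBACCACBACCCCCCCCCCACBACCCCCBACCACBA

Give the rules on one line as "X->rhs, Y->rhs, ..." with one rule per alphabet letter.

A->CBA, B->A, C->CC

  step 4 ⇒ step 5: CCCCCCCCCCCCCCCCCCCCCCCCCCCCCCCCCCCCCCCCCCACBACCCCCBACCACBACCCCCBACCACBA ⇒ CC·CC·CC·CC·CC·CC·CC·CC·CC·CC·CC·CC·CC·CC·CC·CC·CC·CC·CC·CC·CC·CC·CC·CC·CC·CC·CC·CC·CC·CC·CC·CC·CC·CC·CC·CC·CC·CC·CC·CC·CC·CC·CBA·CC·A·CBA·CC·CC·CC·CC·CC·A·CBA·CC·CC·CBA·CC·A·CBA·CC·CC·CC·CC·CC·A·CBA·CC·CC·CBA·CC·A·CBA
    A ↦ CBA
    B ↦ A
    C ↦ CC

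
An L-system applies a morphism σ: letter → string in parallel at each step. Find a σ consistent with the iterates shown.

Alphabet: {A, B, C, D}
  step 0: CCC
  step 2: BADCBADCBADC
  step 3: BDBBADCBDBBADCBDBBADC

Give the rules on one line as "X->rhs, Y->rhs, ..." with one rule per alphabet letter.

A->B, B->BD, C->DC, D->BA

  step 2 ⇒ step 3: BADCBADCBADC ⇒ BD·B·BA·DC·BD·B·BA·DC·BD·B·BA·DC
    A ↦ B
    B ↦ BD
    C ↦ DC
    D ↦ BA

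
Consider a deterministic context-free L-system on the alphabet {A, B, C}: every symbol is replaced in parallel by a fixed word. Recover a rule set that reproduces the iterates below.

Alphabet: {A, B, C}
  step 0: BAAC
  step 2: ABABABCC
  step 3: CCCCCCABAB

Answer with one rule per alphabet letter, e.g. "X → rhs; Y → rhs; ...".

A->C, B->C, C->AB

  step 2 ⇒ step 3: ABABABCC ⇒ C·C·C·C·C·C·AB·AB
    A ↦ C
    B ↦ C
    C ↦ AB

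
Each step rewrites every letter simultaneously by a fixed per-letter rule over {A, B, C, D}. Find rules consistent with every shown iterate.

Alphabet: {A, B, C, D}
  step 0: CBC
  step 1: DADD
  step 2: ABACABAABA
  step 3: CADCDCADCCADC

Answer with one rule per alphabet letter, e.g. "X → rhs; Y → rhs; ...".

  step 2 ⇒ step 3: ABACABAABA ⇒ C·AD·C·D·C·AD·C·C·AD·C
    A ↦ C
    B ↦ AD
    C ↦ D
  step 1 ⇒ step 2: DADD ⇒ ABA·C·ABA·ABA
    D ↦ ABA

A->C, B->AD, C->D, D->ABA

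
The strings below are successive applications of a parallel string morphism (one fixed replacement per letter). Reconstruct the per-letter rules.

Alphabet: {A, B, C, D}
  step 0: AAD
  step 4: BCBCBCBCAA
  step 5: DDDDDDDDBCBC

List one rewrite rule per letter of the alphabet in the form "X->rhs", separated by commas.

A->BC, B->D, C->D, D->A

  step 4 ⇒ step 5: BCBCBCBCAA ⇒ D·D·D·D·D·D·D·D·BC·BC
    A ↦ BC
    B ↦ D
    C ↦ D
    D ↦ A  (constrained at step 0)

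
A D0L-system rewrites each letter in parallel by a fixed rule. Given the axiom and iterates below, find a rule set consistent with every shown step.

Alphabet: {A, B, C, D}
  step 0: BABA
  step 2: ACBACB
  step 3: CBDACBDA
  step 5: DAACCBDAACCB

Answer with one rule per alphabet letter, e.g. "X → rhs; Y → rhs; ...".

A->C, B->DA, C->B, D->A

  step 2 ⇒ step 3: ACBACB ⇒ C·B·DA·C·B·DA
    A ↦ C
    B ↦ DA
    C ↦ B
    D ↦ A  (constrained at step 3)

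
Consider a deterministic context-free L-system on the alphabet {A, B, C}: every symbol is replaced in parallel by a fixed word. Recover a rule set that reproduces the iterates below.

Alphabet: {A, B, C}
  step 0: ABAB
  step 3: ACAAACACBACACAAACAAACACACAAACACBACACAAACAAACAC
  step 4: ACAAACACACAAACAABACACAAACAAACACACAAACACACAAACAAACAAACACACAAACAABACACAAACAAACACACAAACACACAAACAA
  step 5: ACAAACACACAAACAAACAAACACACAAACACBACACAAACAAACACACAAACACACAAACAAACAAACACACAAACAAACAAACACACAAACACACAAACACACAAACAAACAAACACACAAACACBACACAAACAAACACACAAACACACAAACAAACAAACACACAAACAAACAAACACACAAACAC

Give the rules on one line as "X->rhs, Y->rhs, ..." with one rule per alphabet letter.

A->AC, B->BAC, C->AA

  step 4 ⇒ step 5: ACAAACACACAAACAABACACAAACAAACACACAAACACACAAACAAACAAACACACAAACAABACACAAACAAACACACAAACACACAAACAA ⇒ AC·AA·AC·AC·AC·AA·AC·AA·AC·AA·AC·AC·AC·AA·AC·AC·BAC·AC·AA·AC·AA·AC·AC·AC·AA·AC·AC·AC·AA·AC·AA·AC·AA·AC·AC·AC·AA·AC·AA·AC·AA·AC·AC·AC·AA·AC·AC·AC·AA·AC·AC·AC·AA·AC·AA·AC·AA·AC·AC·AC·AA·AC·AC·BAC·AC·AA·AC·AA·AC·AC·AC·AA·AC·AC·AC·AA·AC·AA·AC·AA·AC·AC·AC·AA·AC·AA·AC·AA·AC·AC·AC·AA·AC·AC
    A ↦ AC
    B ↦ BAC
    C ↦ AA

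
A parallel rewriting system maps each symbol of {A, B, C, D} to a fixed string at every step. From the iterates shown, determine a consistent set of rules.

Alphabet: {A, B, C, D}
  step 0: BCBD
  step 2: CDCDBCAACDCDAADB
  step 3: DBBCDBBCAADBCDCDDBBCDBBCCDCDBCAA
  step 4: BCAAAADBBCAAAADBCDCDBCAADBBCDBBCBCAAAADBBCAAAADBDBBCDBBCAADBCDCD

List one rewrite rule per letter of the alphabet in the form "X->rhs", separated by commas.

A->CD, B->AA, C->DB, D->BC

  step 3 ⇒ step 4: DBBCDBBCAADBCDCDDBBCDBBCCDCDBCAA ⇒ BC·AA·AA·DB·BC·AA·AA·DB·CD·CD·BC·AA·DB·BC·DB·BC·BC·AA·AA·DB·BC·AA·AA·DB·DB·BC·DB·BC·AA·DB·CD·CD
    A ↦ CD
    B ↦ AA
    C ↦ DB
    D ↦ BC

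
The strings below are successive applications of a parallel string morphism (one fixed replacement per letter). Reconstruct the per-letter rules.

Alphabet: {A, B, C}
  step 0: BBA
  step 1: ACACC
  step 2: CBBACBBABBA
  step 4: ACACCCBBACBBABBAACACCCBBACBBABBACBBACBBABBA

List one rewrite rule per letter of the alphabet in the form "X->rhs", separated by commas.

A->C, B->AC, C->BBA

  step 1 ⇒ step 2: ACACC ⇒ C·BBA·C·BBA·BBA
    A ↦ C
    C ↦ BBA
  step 0 ⇒ step 1: BBA ⇒ AC·AC·C
    B ↦ AC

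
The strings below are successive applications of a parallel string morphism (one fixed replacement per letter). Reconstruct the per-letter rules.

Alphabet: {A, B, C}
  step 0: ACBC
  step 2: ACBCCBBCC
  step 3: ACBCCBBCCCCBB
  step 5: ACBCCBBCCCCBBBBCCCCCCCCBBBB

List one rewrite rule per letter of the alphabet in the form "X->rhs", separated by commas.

A->AC, B->CC, C->B

  step 2 ⇒ step 3: ACBCCBBCC ⇒ AC·B·CC·B·B·CC·CC·B·B
    A ↦ AC
    B ↦ CC
    C ↦ B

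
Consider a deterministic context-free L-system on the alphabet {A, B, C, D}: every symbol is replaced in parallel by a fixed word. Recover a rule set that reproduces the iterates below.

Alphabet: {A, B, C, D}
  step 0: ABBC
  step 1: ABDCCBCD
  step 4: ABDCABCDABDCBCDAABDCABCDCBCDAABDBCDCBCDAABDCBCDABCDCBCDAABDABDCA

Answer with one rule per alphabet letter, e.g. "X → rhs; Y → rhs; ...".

  step 0 ⇒ step 1: ABBC ⇒ ABD·C·C·BCD
    A ↦ ABD
    B ↦ C
    C ↦ BCD
    D ↦ A  (constrained at step 1)

A->ABD, B->C, C->BCD, D->A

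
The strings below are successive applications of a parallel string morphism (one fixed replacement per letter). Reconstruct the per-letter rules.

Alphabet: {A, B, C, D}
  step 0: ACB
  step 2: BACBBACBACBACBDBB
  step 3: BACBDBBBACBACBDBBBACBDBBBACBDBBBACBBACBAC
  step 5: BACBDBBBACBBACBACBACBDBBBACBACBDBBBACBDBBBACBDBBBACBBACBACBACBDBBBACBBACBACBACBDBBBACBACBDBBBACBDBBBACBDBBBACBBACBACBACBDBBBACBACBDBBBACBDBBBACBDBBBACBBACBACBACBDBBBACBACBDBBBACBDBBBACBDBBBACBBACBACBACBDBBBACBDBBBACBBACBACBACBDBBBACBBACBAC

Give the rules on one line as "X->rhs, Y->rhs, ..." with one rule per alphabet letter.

A->BDB, B->BAC, C->B, D->B

  step 2 ⇒ step 3: BACBBACBACBACBDBB ⇒ BAC·BDB·B·BAC·BAC·BDB·B·BAC·BDB·B·BAC·BDB·B·BAC·B·BAC·BAC
    A ↦ BDB
    B ↦ BAC
    C ↦ B
    D ↦ B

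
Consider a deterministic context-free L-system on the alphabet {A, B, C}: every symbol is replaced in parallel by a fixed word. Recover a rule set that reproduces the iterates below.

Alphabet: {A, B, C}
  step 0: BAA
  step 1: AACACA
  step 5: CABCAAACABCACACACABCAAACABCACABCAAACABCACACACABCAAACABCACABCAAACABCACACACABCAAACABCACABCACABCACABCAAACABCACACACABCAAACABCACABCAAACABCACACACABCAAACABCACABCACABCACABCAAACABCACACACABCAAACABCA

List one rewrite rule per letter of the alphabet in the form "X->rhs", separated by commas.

  step 0 ⇒ step 1: BAA ⇒ AA·CA·CA
    A ↦ CA
    B ↦ AA
    C ↦ CAB  (constrained at step 1)

A->CA, B->AA, C->CAB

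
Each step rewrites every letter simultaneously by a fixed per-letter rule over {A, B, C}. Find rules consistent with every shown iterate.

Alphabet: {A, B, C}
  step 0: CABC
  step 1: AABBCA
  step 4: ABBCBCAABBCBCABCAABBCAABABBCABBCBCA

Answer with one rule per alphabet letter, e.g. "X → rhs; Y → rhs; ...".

A->AB, B->BC, C->A

  step 0 ⇒ step 1: CABC ⇒ A·AB·BC·A
    A ↦ AB
    B ↦ BC
    C ↦ A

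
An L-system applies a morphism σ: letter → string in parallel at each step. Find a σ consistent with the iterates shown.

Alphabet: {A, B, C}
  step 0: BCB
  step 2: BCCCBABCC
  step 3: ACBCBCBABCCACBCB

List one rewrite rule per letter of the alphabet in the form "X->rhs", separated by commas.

  step 2 ⇒ step 3: BCCCBABCC ⇒ A·CB·CB·CB·A·BCC·A·CB·CB
    A ↦ BCC
    B ↦ A
    C ↦ CB

A->BCC, B->A, C->CB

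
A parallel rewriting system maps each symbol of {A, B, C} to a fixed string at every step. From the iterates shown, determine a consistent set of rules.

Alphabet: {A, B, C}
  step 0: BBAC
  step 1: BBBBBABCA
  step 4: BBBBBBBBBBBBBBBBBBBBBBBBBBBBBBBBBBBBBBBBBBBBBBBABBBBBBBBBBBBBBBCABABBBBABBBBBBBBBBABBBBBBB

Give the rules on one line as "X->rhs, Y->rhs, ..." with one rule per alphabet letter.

A->BAB, B->BB, C->CA

  step 0 ⇒ step 1: BBAC ⇒ BB·BB·BAB·CA
    A ↦ BAB
    B ↦ BB
    C ↦ CA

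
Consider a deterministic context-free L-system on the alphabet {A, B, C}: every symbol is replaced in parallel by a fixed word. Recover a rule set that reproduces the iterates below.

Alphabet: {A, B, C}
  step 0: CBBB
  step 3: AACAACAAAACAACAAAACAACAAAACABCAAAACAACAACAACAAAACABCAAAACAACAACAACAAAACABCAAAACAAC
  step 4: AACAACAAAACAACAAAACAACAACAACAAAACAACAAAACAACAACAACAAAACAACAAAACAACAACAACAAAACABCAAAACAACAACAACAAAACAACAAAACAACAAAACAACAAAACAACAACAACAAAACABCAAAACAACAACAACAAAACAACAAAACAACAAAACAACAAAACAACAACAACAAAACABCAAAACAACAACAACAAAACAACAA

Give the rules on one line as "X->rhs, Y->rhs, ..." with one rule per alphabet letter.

  step 3 ⇒ step 4: AACAACAAAACAACAAAACAACAAAACABCAAAACAACAACAACAAAACABCAAAACAACAACAACAAAACABCAAAACAAC ⇒ AAC·AAC·AA·AAC·AAC·AA·AAC·AAC·AAC·AAC·AA·AAC·AAC·AA·AAC·AAC·AAC·AAC·AA·AAC·AAC·AA·AAC·AAC·AAC·AAC·AA·AAC·ABC·AA·AAC·AAC·AAC·AAC·AA·AAC·AAC·AA·AAC·AAC·AA·AAC·AAC·AA·AAC·AAC·AAC·AAC·AA·AAC·ABC·AA·AAC·AAC·AAC·AAC·AA·AAC·AAC·AA·AAC·AAC·AA·AAC·AAC·AA·AAC·AAC·AAC·AAC·AA·AAC·ABC·AA·AAC·AAC·AAC·AAC·AA·AAC·AAC·AA
    A ↦ AAC
    B ↦ ABC
    C ↦ AA

A->AAC, B->ABC, C->AA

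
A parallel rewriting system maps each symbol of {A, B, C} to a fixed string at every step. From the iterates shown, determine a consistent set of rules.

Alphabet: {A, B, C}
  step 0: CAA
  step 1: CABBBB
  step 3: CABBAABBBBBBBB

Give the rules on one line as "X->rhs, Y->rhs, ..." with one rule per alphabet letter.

  step 0 ⇒ step 1: CAA ⇒ CA·BB·BB
    A ↦ BB
    C ↦ CA
    B ↦ A  (constrained at step 1)

A->BB, B->A, C->CA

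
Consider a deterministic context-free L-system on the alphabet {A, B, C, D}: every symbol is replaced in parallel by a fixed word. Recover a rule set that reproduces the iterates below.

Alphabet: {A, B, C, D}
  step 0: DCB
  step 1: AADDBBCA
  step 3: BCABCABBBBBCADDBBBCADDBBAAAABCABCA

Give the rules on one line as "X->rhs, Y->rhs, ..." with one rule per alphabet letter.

  step 0 ⇒ step 1: DCB ⇒ AA·DDB·BCA
    B ↦ BCA
    C ↦ DDB
    D ↦ AA
    A ↦ B  (constrained at step 1)

A->B, B->BCA, C->DDB, D->AA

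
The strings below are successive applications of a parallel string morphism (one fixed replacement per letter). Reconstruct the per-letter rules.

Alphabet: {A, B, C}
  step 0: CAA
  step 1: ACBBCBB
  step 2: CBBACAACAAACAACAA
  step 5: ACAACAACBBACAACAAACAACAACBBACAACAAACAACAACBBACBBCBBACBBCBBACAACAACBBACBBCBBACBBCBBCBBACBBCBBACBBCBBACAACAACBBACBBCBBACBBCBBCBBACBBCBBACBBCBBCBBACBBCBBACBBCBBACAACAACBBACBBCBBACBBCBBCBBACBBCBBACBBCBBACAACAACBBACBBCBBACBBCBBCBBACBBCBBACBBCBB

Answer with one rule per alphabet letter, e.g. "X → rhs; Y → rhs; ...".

  step 1 ⇒ step 2: ACBBCBB ⇒ CBB·A·CAA·CAA·A·CAA·CAA
    A ↦ CBB
    B ↦ CAA
    C ↦ A

A->CBB, B->CAA, C->A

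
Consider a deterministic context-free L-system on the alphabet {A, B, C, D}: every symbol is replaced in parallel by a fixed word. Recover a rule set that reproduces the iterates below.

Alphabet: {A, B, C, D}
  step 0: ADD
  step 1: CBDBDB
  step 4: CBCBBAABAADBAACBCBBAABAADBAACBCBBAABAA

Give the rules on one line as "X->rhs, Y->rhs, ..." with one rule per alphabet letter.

A->CB, B->AA, C->B, D->DB

  step 0 ⇒ step 1: ADD ⇒ CB·DB·DB
    A ↦ CB
    D ↦ DB
    B ↦ AA  (constrained at step 1)
    C ↦ B  (constrained at step 1)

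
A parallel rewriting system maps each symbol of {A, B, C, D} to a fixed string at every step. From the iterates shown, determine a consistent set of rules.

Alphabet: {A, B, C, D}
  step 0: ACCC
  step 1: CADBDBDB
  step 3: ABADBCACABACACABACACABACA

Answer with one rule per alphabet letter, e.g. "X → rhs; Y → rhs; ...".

A->CA, B->BA, C->DB, D->A

  step 0 ⇒ step 1: ACCC ⇒ CA·DB·DB·DB
    A ↦ CA
    C ↦ DB
    B ↦ BA  (constrained at step 1)
    D ↦ A  (constrained at step 1)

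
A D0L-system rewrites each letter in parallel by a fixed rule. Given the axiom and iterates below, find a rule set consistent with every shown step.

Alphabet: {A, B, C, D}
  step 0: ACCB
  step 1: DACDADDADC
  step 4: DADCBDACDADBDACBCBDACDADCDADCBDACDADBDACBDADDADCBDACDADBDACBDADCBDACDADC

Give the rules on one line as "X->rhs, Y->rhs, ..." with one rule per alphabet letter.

A->DAC, B->C, C->DAD, D->B

  step 0 ⇒ step 1: ACCB ⇒ DAC·DAD·DAD·C
    A ↦ DAC
    B ↦ C
    C ↦ DAD
    D ↦ B  (constrained at step 1)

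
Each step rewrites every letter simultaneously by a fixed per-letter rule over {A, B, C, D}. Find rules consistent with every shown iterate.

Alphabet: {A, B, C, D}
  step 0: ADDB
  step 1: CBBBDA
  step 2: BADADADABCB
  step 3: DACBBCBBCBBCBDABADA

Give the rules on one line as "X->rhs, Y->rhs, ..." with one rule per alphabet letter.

  step 2 ⇒ step 3: BADADADABCB ⇒ DA·CB·B·CB·B·CB·B·CB·DA·BA·DA
    A ↦ CB
    B ↦ DA
    C ↦ BA
    D ↦ B

A->CB, B->DA, C->BA, D->B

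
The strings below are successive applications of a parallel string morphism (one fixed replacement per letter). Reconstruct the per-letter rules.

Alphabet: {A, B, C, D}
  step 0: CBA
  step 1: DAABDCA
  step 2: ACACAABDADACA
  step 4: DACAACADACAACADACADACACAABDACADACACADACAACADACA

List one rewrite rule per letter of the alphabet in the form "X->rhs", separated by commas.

  step 1 ⇒ step 2: DAABDCA ⇒ A·CA·CA·ABD·A·DA·CA
    A ↦ CA
    B ↦ ABD
    C ↦ DA
    D ↦ A

A->CA, B->ABD, C->DA, D->A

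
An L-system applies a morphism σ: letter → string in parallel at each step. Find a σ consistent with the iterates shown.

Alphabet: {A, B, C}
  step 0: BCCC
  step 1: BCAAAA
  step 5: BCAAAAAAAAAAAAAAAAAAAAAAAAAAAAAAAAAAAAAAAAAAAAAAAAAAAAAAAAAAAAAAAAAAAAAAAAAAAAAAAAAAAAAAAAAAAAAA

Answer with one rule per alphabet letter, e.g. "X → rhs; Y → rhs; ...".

  step 0 ⇒ step 1: BCCC ⇒ BCA·A·A·A
    B ↦ BCA
    C ↦ A
    A ↦ AA  (constrained at step 1)

A->AA, B->BCA, C->A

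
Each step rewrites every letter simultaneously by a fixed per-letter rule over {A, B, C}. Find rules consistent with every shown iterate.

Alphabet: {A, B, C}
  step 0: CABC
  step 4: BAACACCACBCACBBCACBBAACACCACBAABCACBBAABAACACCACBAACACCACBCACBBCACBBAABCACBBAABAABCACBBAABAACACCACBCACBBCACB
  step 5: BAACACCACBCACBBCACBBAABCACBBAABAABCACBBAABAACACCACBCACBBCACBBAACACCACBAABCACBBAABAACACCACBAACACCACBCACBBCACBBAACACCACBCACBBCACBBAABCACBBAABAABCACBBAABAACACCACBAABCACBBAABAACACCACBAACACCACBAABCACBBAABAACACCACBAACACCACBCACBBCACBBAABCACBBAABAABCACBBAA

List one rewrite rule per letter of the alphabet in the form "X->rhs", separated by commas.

  step 4 ⇒ step 5: BAACACCACBCACBBCACBBAACACCACBAABCACBBAABAACACCACBAACACCACBCACBBCACBBAABCACBBAABAABCACBBAABAACACCACBCACBBCACB ⇒ BAA·CAC·CAC·B·CAC·B·B·CAC·B·BAA·B·CAC·B·BAA·BAA·B·CAC·B·BAA·BAA·CAC·CAC·B·CAC·B·B·CAC·B·BAA·CAC·CAC·BAA·B·CAC·B·BAA·BAA·CAC·CAC·BAA·CAC·CAC·B·CAC·B·B·CAC·B·BAA·CAC·CAC·B·CAC·B·B·CAC·B·BAA·B·CAC·B·BAA·BAA·B·CAC·B·BAA·BAA·CAC·CAC·BAA·B·CAC·B·BAA·BAA·CAC·CAC·BAA·CAC·CAC·BAA·B·CAC·B·BAA·BAA·CAC·CAC·BAA·CAC·CAC·B·CAC·B·B·CAC·B·BAA·B·CAC·B·BAA·BAA·B·CAC·B·BAA
    A ↦ CAC
    B ↦ BAA
    C ↦ B

A->CAC, B->BAA, C->B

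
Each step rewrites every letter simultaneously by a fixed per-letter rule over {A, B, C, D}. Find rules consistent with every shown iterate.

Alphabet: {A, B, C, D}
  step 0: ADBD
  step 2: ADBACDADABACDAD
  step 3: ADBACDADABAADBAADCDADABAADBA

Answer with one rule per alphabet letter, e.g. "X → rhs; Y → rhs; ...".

A->AD, B->CD, C->A, D->BA

  step 2 ⇒ step 3: ADBACDADABACDAD ⇒ AD·BA·CD·AD·A·BA·AD·BA·AD·CD·AD·A·BA·AD·BA
    A ↦ AD
    B ↦ CD
    C ↦ A
    D ↦ BA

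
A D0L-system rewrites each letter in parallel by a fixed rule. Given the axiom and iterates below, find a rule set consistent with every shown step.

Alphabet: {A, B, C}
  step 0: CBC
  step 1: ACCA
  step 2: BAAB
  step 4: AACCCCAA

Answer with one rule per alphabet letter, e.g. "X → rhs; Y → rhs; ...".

  step 1 ⇒ step 2: ACCA ⇒ B·A·A·B
    A ↦ B
    C ↦ A
  step 0 ⇒ step 1: CBC ⇒ A·CC·A
    B ↦ CC

A->B, B->CC, C->A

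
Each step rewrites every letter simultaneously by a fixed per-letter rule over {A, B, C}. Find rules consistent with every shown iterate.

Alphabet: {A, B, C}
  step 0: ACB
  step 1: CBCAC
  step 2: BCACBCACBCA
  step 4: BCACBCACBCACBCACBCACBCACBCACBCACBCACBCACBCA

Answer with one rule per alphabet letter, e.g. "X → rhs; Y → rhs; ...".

A->C, B->C, C->BCA

  step 1 ⇒ step 2: CBCAC ⇒ BCA·C·BCA·C·BCA
    A ↦ C
    B ↦ C
    C ↦ BCA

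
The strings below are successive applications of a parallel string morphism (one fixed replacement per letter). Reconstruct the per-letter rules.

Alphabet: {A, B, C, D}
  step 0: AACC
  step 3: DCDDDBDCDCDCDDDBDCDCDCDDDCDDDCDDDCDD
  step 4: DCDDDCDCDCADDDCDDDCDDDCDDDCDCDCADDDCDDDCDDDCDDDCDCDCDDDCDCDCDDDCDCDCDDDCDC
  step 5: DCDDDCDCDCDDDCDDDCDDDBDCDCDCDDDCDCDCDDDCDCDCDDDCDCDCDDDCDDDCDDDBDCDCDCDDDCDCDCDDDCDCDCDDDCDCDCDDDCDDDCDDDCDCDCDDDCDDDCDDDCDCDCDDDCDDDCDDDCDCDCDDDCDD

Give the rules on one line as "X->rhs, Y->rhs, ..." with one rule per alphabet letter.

A->DB, B->ADD, C->DD, D->DC

  step 4 ⇒ step 5: DCDDDCDCDCADDDCDDDCDDDCDDDCDCDCADDDCDDDCDDDCDDDCDCDCDDDCDCDCDDDCDCDCDDDCDC ⇒ DC·DD·DC·DC·DC·DD·DC·DD·DC·DD·DB·DC·DC·DC·DD·DC·DC·DC·DD·DC·DC·DC·DD·DC·DC·DC·DD·DC·DD·DC·DD·DB·DC·DC·DC·DD·DC·DC·DC·DD·DC·DC·DC·DD·DC·DC·DC·DD·DC·DD·DC·DD·DC·DC·DC·DD·DC·DD·DC·DD·DC·DC·DC·DD·DC·DD·DC·DD·DC·DC·DC·DD·DC·DD
    A ↦ DB
    C ↦ DD
    D ↦ DC
  step 3 ⇒ step 4: DCDDDBDCDCDCDDDBDCDCDCDDDCDDDCDDDCDD ⇒ DC·DD·DC·DC·DC·ADD·DC·DD·DC·DD·DC·DD·DC·DC·DC·ADD·DC·DD·DC·DD·DC·DD·DC·DC·DC·DD·DC·DC·DC·DD·DC·DC·DC·DD·DC·DC
    B ↦ ADD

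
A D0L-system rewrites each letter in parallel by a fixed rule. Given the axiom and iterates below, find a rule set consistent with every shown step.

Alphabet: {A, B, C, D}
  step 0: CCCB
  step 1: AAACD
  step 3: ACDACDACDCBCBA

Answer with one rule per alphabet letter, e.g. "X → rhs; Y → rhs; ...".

A->CB, B->CD, C->A, D->AC

  step 0 ⇒ step 1: CCCB ⇒ A·A·A·CD
    B ↦ CD
    C ↦ A
    A ↦ CB  (constrained at step 1)
    D ↦ AC  (constrained at step 1)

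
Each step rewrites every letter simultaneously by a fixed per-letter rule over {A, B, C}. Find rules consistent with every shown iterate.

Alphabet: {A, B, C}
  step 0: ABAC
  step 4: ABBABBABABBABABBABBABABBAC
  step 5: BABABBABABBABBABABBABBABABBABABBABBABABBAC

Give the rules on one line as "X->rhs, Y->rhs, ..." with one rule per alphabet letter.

  step 4 ⇒ step 5: ABBABBABABBABABBABBABABBAC ⇒ B·AB·AB·B·AB·AB·B·AB·B·AB·AB·B·AB·B·AB·AB·B·AB·AB·B·AB·B·AB·AB·B·AC
    A ↦ B
    B ↦ AB
    C ↦ AC

A->B, B->AB, C->AC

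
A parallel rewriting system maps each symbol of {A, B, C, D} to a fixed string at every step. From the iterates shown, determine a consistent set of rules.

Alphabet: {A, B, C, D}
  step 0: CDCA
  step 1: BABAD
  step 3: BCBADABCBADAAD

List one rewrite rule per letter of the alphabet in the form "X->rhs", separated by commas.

A->AD, B->CB, C->B, D->A

  step 0 ⇒ step 1: CDCA ⇒ B·A·B·AD
    A ↦ AD
    C ↦ B
    D ↦ A
    B ↦ CB  (constrained at step 1)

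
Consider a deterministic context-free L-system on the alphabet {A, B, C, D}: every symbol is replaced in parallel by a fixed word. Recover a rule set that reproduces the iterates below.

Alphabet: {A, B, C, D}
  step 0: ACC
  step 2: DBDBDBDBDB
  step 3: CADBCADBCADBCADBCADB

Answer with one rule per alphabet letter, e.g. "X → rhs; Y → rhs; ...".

A->B, B->DB, C->BB, D->CA

  step 2 ⇒ step 3: DBDBDBDBDB ⇒ CA·DB·CA·DB·CA·DB·CA·DB·CA·DB
    B ↦ DB
    D ↦ CA
    A ↦ B  (constrained at step 0)
    C ↦ BB  (constrained at step 0)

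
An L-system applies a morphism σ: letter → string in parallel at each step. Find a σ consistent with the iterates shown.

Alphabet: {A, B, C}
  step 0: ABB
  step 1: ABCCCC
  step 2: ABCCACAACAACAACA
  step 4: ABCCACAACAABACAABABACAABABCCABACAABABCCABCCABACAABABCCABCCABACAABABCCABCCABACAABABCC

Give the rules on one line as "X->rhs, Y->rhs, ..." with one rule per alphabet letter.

  step 1 ⇒ step 2: ABCCCC ⇒ AB·CC·ACA·ACA·ACA·ACA
    A ↦ AB
    B ↦ CC
    C ↦ ACA

A->AB, B->CC, C->ACA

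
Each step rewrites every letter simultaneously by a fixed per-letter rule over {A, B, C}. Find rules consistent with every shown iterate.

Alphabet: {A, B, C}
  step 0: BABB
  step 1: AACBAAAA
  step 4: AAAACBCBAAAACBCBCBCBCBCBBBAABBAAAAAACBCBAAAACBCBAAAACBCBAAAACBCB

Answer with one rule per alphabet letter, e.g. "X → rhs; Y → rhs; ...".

A->CB, B->AA, C->BB

  step 0 ⇒ step 1: BABB ⇒ AA·CB·AA·AA
    A ↦ CB
    B ↦ AA
    C ↦ BB  (constrained at step 1)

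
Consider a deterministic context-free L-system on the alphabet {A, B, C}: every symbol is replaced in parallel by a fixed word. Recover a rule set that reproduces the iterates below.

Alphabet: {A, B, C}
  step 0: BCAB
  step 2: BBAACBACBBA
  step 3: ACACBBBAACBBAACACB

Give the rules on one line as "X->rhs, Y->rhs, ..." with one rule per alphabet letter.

  step 2 ⇒ step 3: BBAACBACBBA ⇒ AC·AC·B·B·BA·AC·B·BA·AC·AC·B
    A ↦ B
    B ↦ AC
    C ↦ BA

A->B, B->AC, C->BA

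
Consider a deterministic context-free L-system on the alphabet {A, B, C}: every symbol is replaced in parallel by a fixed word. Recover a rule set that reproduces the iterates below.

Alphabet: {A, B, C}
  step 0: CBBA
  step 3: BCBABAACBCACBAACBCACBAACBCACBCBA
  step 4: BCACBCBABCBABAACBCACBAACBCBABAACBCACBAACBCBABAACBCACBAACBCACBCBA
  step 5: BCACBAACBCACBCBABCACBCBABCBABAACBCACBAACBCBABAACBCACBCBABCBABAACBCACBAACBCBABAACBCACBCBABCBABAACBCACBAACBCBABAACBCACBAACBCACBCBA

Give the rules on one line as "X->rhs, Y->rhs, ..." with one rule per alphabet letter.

A->BA, B->BC, C->AC

  step 4 ⇒ step 5: BCACBCBABCBABAACBCACBAACBCBABAACBCACBAACBCBABAACBCACBAACBCACBCBA ⇒ BC·AC·BA·AC·BC·AC·BC·BA·BC·AC·BC·BA·BC·BA·BA·AC·BC·AC·BA·AC·BC·BA·BA·AC·BC·AC·BC·BA·BC·BA·BA·AC·BC·AC·BA·AC·BC·BA·BA·AC·BC·AC·BC·BA·BC·BA·BA·AC·BC·AC·BA·AC·BC·BA·BA·AC·BC·AC·BA·AC·BC·AC·BC·BA
    A ↦ BA
    B ↦ BC
    C ↦ AC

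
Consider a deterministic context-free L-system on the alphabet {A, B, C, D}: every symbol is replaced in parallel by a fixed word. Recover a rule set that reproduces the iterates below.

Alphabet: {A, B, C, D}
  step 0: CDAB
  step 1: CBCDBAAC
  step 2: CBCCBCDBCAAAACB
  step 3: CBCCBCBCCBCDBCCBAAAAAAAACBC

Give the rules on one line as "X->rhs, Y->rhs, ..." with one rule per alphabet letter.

A->AA, B->C, C->CB, D->CDB

  step 2 ⇒ step 3: CBCCBCDBCAAAACB ⇒ CB·C·CB·CB·C·CB·CDB·C·CB·AA·AA·AA·AA·CB·C
    A ↦ AA
    B ↦ C
    C ↦ CB
    D ↦ CDB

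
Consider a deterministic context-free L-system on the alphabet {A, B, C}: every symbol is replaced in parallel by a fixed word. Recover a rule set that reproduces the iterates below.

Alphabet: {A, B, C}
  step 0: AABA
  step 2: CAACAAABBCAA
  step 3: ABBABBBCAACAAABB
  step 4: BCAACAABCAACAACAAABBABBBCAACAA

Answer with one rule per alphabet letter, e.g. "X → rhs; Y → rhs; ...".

A->B, B->CAA, C->A

  step 3 ⇒ step 4: ABBABBBCAACAAABB ⇒ B·CAA·CAA·B·CAA·CAA·CAA·A·B·B·A·B·B·B·CAA·CAA
    A ↦ B
    B ↦ CAA
    C ↦ A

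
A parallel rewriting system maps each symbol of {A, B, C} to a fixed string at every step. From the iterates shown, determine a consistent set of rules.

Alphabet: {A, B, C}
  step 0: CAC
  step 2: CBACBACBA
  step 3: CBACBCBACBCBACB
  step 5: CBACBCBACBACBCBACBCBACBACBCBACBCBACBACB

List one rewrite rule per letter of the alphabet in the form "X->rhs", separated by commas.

A->CB, B->A, C->CB

  step 2 ⇒ step 3: CBACBACBA ⇒ CB·A·CB·CB·A·CB·CB·A·CB
    A ↦ CB
    B ↦ A
    C ↦ CB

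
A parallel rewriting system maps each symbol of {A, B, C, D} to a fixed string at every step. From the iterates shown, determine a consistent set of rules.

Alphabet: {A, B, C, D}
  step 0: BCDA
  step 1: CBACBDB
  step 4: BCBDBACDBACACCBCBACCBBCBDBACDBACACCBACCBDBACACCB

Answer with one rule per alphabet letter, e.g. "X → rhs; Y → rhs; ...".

  step 0 ⇒ step 1: BCDA ⇒ CB·AC·B·DB
    A ↦ DB
    B ↦ CB
    C ↦ AC
    D ↦ B

A->DB, B->CB, C->AC, D->B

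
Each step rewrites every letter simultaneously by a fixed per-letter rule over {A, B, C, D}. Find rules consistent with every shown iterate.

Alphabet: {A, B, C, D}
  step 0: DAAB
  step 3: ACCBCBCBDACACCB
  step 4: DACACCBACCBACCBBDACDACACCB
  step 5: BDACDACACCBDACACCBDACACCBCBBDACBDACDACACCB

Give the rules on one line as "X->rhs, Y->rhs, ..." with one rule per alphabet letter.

  step 4 ⇒ step 5: DACACCBACCBACCBBDACDACACCB ⇒ B·D·AC·D·AC·AC·CB·D·AC·AC·CB·D·AC·AC·CB·CB·B·D·AC·B·D·AC·D·AC·AC·CB
    A ↦ D
    B ↦ CB
    C ↦ AC
    D ↦ B

A->D, B->CB, C->AC, D->B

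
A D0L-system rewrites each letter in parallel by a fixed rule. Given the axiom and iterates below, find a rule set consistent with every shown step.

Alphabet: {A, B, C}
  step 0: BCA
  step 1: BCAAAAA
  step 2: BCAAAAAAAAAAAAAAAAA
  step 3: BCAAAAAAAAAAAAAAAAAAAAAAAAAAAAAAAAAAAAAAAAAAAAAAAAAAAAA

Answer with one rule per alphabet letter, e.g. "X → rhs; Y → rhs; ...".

  step 2 ⇒ step 3: BCAAAAAAAAAAAAAAAAA ⇒ BCA·A·AAA·AAA·AAA·AAA·AAA·AAA·AAA·AAA·AAA·AAA·AAA·AAA·AAA·AAA·AAA·AAA·AAA
    A ↦ AAA
    B ↦ BCA
    C ↦ A

A->AAA, B->BCA, C->A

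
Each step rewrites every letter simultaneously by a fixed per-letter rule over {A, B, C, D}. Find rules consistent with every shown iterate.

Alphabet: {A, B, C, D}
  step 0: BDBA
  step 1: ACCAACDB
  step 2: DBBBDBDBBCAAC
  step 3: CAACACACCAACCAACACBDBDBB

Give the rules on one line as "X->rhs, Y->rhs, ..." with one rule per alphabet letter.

A->DB, B->AC, C->B, D->CA

  step 2 ⇒ step 3: DBBBDBDBBCAAC ⇒ CA·AC·AC·AC·CA·AC·CA·AC·AC·B·DB·DB·B
    A ↦ DB
    B ↦ AC
    C ↦ B
    D ↦ CA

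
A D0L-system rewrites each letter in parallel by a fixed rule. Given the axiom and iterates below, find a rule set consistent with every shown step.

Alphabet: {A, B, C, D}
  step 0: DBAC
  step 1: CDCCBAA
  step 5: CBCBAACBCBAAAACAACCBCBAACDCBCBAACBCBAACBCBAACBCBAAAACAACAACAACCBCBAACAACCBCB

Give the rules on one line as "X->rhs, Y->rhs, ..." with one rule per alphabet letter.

A->CB, B->C, C->AA, D->CD

  step 0 ⇒ step 1: DBAC ⇒ CD·C·CB·AA
    A ↦ CB
    B ↦ C
    C ↦ AA
    D ↦ CD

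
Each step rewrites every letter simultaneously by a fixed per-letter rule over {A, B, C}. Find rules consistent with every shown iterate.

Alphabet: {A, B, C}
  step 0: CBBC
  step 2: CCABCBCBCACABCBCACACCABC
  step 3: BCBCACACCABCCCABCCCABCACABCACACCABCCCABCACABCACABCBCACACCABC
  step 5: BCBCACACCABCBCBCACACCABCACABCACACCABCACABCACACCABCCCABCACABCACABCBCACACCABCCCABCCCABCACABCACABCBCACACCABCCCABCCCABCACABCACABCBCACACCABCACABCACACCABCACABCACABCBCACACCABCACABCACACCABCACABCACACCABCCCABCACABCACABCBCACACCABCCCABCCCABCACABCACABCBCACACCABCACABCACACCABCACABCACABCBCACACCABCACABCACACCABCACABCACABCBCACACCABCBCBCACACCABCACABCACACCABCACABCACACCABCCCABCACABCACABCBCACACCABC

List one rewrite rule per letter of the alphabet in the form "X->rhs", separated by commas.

  step 2 ⇒ step 3: CCABCBCBCACABCBCACACCABC ⇒ BC·BC·ACA·CCA·BC·CCA·BC·CCA·BC·ACA·BC·ACA·CCA·BC·CCA·BC·ACA·BC·ACA·BC·BC·ACA·CCA·BC
    A ↦ ACA
    B ↦ CCA
    C ↦ BC

A->ACA, B->CCA, C->BC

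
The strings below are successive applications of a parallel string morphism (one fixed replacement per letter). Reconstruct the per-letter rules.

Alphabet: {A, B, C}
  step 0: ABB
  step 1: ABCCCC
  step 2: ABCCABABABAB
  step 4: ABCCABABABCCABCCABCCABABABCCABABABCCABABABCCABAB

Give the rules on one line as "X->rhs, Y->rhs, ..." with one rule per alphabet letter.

A->AB, B->CC, C->AB

  step 1 ⇒ step 2: ABCCCC ⇒ AB·CC·AB·AB·AB·AB
    A ↦ AB
    B ↦ CC
    C ↦ AB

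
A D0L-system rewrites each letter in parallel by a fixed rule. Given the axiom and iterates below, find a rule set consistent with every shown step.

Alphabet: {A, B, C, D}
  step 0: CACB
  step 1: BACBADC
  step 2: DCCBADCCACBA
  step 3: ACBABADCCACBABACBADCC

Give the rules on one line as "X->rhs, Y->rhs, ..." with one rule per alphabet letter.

  step 2 ⇒ step 3: DCCBADCCACBA ⇒ AC·BA·BA·DC·C·AC·BA·BA·C·BA·DC·C
    A ↦ C
    B ↦ DC
    C ↦ BA
    D ↦ AC

A->C, B->DC, C->BA, D->AC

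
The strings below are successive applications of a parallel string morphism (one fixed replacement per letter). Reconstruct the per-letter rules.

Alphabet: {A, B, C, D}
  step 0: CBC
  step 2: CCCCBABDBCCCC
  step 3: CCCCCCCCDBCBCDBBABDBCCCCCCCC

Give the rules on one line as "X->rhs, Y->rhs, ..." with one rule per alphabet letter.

A->CBC, B->DB, C->CC, D->BAB

  step 2 ⇒ step 3: CCCCBABDBCCCC ⇒ CC·CC·CC·CC·DB·CBC·DB·BAB·DB·CC·CC·CC·CC
    A ↦ CBC
    B ↦ DB
    C ↦ CC
    D ↦ BAB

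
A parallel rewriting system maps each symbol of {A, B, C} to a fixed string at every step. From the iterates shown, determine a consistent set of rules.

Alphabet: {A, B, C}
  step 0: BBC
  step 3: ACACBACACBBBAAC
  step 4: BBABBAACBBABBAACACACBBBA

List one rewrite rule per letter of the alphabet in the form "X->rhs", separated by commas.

A->B, B->AC, C->BA

  step 3 ⇒ step 4: ACACBACACBBBAAC ⇒ B·BA·B·BA·AC·B·BA·B·BA·AC·AC·AC·B·B·BA
    A ↦ B
    B ↦ AC
    C ↦ BA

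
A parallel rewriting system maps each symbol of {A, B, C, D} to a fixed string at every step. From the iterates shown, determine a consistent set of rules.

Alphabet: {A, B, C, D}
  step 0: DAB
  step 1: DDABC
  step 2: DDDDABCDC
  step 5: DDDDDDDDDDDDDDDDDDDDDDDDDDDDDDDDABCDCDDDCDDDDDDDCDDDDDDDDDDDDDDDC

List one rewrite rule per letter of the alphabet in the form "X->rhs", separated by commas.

  step 1 ⇒ step 2: DDABC ⇒ DD·DD·AB·C·DC
    A ↦ AB
    B ↦ C
    C ↦ DC
    D ↦ DD

A->AB, B->C, C->DC, D->DD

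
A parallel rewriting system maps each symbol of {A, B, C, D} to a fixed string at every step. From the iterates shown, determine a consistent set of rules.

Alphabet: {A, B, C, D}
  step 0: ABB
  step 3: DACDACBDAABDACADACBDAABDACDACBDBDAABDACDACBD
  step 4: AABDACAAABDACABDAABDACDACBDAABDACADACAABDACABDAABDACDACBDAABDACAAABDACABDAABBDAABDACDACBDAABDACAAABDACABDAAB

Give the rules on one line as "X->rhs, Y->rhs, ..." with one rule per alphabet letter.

A->DAC, B->BD, C->A, D->AAB

  step 3 ⇒ step 4: DACDACBDAABDACADACBDAABDACDACBDBDAABDACDACBD ⇒ AAB·DAC·A·AAB·DAC·A·BD·AAB·DAC·DAC·BD·AAB·DAC·A·DAC·AAB·DAC·A·BD·AAB·DAC·DAC·BD·AAB·DAC·A·AAB·DAC·A·BD·AAB·BD·AAB·DAC·DAC·BD·AAB·DAC·A·AAB·DAC·A·BD·AAB
    A ↦ DAC
    B ↦ BD
    C ↦ A
    D ↦ AAB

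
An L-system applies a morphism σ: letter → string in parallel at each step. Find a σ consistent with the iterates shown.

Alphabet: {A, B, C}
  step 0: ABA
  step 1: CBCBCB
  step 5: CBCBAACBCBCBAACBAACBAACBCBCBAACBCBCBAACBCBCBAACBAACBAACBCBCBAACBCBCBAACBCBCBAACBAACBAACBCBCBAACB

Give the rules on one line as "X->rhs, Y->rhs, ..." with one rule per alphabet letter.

A->CB, B->CB, C->AA

  step 0 ⇒ step 1: ABA ⇒ CB·CB·CB
    A ↦ CB
    B ↦ CB
    C ↦ AA  (constrained at step 1)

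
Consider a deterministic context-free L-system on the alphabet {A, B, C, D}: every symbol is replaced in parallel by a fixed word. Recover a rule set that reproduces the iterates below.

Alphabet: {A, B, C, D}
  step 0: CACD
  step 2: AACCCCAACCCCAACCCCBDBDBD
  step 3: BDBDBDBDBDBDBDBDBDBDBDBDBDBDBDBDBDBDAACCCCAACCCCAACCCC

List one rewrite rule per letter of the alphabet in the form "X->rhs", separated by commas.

A->BD, B->AAC, C->BD, D->CCC

  step 2 ⇒ step 3: AACCCCAACCCCAACCCCBDBDBD ⇒ BD·BD·BD·BD·BD·BD·BD·BD·BD·BD·BD·BD·BD·BD·BD·BD·BD·BD·AAC·CCC·AAC·CCC·AAC·CCC
    A ↦ BD
    B ↦ AAC
    C ↦ BD
    D ↦ CCC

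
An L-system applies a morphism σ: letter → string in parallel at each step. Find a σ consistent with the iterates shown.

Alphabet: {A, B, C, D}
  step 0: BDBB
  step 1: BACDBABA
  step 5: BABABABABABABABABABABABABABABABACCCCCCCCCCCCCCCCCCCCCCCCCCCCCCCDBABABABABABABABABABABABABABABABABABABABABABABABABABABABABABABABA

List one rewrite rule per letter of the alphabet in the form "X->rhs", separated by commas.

  step 0 ⇒ step 1: BDBB ⇒ BA·CD·BA·BA
    B ↦ BA
    D ↦ CD
    A ↦ BA  (constrained at step 1)
    C ↦ CC  (constrained at step 1)

A->BA, B->BA, C->CC, D->CD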